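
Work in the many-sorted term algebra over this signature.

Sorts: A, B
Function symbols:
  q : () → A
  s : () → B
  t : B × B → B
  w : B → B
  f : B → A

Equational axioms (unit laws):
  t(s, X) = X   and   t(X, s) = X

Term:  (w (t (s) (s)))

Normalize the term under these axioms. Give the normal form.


normal form = (w (s))

1. (w (t (s) (s)))  →  (w (s))


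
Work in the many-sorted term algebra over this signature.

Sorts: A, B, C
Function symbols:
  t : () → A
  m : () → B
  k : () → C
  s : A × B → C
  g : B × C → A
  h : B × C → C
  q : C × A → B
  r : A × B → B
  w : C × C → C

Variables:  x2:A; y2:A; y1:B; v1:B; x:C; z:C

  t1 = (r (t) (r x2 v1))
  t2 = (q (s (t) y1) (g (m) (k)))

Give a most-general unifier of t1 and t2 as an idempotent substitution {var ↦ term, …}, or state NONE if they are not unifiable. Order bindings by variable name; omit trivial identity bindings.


NONE (not unifiable)

head clash or occurs-check failure — not unifiable


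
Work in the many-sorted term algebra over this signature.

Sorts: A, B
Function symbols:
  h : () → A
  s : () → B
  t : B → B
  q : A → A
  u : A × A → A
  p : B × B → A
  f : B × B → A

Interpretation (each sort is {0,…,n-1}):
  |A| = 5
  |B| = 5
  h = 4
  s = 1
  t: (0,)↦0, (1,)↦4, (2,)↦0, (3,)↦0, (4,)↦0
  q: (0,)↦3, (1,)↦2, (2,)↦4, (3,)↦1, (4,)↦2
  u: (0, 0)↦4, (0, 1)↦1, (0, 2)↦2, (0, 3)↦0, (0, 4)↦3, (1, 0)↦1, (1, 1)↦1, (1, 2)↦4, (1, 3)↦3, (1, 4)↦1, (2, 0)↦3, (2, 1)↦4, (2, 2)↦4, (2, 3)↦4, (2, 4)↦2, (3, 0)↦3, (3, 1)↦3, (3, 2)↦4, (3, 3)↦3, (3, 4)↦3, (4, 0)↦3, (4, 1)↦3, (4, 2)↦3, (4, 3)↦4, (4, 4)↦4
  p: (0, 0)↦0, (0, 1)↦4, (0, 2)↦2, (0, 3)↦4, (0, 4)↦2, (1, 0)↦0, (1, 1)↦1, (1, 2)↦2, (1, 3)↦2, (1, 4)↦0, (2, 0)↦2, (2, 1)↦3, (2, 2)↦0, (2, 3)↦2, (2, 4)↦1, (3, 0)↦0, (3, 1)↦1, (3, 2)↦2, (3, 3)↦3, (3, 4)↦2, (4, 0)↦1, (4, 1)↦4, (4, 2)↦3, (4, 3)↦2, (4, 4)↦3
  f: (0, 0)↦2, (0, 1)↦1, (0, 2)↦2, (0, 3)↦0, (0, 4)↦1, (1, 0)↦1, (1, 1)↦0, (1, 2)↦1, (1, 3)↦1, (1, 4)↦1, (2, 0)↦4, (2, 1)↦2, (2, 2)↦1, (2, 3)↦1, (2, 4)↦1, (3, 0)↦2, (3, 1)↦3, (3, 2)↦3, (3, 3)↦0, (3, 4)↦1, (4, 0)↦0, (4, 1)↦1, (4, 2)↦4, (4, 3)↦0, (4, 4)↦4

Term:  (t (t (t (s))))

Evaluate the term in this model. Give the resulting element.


  s = 1
  (t (s)) = t(1,) = 4
  (t (t (s))) = t(4,) = 0
  (t (t (t (s)))) = t(0,) = 0

value = 0


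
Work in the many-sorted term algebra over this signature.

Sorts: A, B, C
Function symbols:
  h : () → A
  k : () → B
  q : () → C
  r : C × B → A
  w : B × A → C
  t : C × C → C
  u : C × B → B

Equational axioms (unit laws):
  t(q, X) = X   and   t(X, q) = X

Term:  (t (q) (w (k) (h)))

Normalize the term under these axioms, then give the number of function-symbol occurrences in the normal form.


1. (t (q) (w (k) (h)))  →  (w (k) (h))
normal form: (w (k) (h))

size = 3


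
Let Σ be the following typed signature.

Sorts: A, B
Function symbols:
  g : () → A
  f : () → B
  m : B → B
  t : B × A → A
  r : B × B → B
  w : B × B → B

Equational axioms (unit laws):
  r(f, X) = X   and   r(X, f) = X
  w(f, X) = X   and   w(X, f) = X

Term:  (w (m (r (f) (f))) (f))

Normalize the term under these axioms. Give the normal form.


normal form = (m (f))

1. (w (m (r (f) (f))) (f))  →  (m (r (f) (f)))
2. (m (r (f) (f)))  →  (m (f))


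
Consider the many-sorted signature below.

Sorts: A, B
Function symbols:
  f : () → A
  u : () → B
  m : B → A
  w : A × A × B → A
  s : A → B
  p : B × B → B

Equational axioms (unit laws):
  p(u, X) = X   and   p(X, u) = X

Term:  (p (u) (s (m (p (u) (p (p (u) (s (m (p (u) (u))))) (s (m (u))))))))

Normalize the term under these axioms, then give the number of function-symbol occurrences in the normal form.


1. (p (u) (s (m (p (u) (p (p (u) (s (m (p (u) (u))))) (s (m (u))))))))  →  (s (m (p (u) (p (p (u) (s (m (p (u) (u))))) (s (m (u)))))))
2. (s (m (p (u) (p (p (u) (s (m (p (u) (u))))) (s (m (u)))))))  →  (s (m (p (p (u) (s (m (p (u) (u))))) (s (m (u))))))
3. (s (m (p (p (u) (s (m (p (u) (u))))) (s (m (u))))))  →  (s (m (p (s (m (p (u) (u)))) (s (m (u))))))
4. (s (m (p (s (m (p (u) (u)))) (s (m (u))))))  →  (s (m (p (s (m (u))) (s (m (u))))))
normal form: (s (m (p (s (m (u))) (s (m (u))))))

size = 9


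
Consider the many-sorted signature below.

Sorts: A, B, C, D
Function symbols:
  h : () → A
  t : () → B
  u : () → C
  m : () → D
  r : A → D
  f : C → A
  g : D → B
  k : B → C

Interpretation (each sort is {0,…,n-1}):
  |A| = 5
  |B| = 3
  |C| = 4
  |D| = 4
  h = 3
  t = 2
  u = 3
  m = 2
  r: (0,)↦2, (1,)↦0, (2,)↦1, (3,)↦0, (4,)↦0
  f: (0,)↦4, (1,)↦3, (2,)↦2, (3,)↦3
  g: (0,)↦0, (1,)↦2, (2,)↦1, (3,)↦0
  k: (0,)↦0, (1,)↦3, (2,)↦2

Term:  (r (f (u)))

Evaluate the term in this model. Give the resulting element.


  u = 3
  (f (u)) = f(3,) = 3
  (r (f (u))) = r(3,) = 0

value = 0


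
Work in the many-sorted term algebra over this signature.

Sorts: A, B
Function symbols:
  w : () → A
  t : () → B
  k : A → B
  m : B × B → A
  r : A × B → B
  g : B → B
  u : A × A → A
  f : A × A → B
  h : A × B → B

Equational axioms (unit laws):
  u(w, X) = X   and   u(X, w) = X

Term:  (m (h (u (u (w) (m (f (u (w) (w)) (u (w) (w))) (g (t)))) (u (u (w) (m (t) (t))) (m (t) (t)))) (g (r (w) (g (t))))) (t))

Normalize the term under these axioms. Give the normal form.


1. (m (h (u (u (w) (m (f (u (w) (w)) (u (w) (w))) (g (t)))) (u (u (w) (m (t) (t))) (m (t) (t)))) (g (r (w) (g (t))))) (t))  →  (m (h (u (m (f (u (w) (w)) (u (w) (w))) (g (t))) (u (u (w) (m (t) (t))) (m (t) (t)))) (g (r (w) (g (t))))) (t))
2. (m (h (u (m (f (u (w) (w)) (u (w) (w))) (g (t))) (u (u (w) (m (t) (t))) (m (t) (t)))) (g (r (w) (g (t))))) (t))  →  (m (h (u (m (f (w) (u (w) (w))) (g (t))) (u (u (w) (m (t) (t))) (m (t) (t)))) (g (r (w) (g (t))))) (t))
3. (m (h (u (m (f (w) (u (w) (w))) (g (t))) (u (u (w) (m (t) (t))) (m (t) (t)))) (g (r (w) (g (t))))) (t))  →  (m (h (u (m (f (w) (w)) (g (t))) (u (u (w) (m (t) (t))) (m (t) (t)))) (g (r (w) (g (t))))) (t))
4. (m (h (u (m (f (w) (w)) (g (t))) (u (u (w) (m (t) (t))) (m (t) (t)))) (g (r (w) (g (t))))) (t))  →  (m (h (u (m (f (w) (w)) (g (t))) (u (m (t) (t)) (m (t) (t)))) (g (r (w) (g (t))))) (t))

normal form = (m (h (u (m (f (w) (w)) (g (t))) (u (m (t) (t)) (m (t) (t)))) (g (r (w) (g (t))))) (t))


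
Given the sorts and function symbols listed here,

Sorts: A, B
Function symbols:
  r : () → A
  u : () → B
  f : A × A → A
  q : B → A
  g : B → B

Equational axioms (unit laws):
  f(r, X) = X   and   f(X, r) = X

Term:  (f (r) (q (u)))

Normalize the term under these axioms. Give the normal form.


1. (f (r) (q (u)))  →  (q (u))

normal form = (q (u))


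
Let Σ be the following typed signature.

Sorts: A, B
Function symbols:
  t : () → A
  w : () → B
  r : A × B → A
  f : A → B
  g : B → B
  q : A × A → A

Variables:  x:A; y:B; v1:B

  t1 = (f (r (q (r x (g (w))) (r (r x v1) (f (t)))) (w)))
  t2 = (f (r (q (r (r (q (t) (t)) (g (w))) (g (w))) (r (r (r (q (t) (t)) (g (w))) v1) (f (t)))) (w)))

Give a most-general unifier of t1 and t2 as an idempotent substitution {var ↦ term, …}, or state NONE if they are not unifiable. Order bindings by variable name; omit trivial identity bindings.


{x ↦ (r (q (t) (t)) (g (w)))}


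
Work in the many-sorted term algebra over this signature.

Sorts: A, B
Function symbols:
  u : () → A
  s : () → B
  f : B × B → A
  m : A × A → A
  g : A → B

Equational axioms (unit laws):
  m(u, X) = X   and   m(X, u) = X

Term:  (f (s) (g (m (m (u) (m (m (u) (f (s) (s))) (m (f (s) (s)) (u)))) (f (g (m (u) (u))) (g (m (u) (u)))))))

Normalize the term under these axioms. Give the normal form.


1. (f (s) (g (m (m (u) (m (m (u) (f (s) (s))) (m (f (s) (s)) (u)))) (f (g (m (u) (u))) (g (m (u) (u)))))))  →  (f (s) (g (m (m (m (u) (f (s) (s))) (m (f (s) (s)) (u))) (f (g (m (u) (u))) (g (m (u) (u)))))))
2. (f (s) (g (m (m (m (u) (f (s) (s))) (m (f (s) (s)) (u))) (f (g (m (u) (u))) (g (m (u) (u)))))))  →  (f (s) (g (m (m (f (s) (s)) (m (f (s) (s)) (u))) (f (g (m (u) (u))) (g (m (u) (u)))))))
3. (f (s) (g (m (m (f (s) (s)) (m (f (s) (s)) (u))) (f (g (m (u) (u))) (g (m (u) (u)))))))  →  (f (s) (g (m (m (f (s) (s)) (f (s) (s))) (f (g (m (u) (u))) (g (m (u) (u)))))))
4. (f (s) (g (m (m (f (s) (s)) (f (s) (s))) (f (g (m (u) (u))) (g (m (u) (u)))))))  →  (f (s) (g (m (m (f (s) (s)) (f (s) (s))) (f (g (u)) (g (m (u) (u)))))))
5. (f (s) (g (m (m (f (s) (s)) (f (s) (s))) (f (g (u)) (g (m (u) (u)))))))  →  (f (s) (g (m (m (f (s) (s)) (f (s) (s))) (f (g (u)) (g (u))))))

normal form = (f (s) (g (m (m (f (s) (s)) (f (s) (s))) (f (g (u)) (g (u))))))


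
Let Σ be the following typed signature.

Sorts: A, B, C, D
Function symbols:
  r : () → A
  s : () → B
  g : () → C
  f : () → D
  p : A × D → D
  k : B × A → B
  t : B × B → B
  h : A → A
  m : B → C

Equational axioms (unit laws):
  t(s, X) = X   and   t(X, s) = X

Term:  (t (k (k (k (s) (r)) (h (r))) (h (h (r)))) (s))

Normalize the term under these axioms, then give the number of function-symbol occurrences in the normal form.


size = 10

1. (t (k (k (k (s) (r)) (h (r))) (h (h (r)))) (s))  →  (k (k (k (s) (r)) (h (r))) (h (h (r))))
normal form: (k (k (k (s) (r)) (h (r))) (h (h (r))))


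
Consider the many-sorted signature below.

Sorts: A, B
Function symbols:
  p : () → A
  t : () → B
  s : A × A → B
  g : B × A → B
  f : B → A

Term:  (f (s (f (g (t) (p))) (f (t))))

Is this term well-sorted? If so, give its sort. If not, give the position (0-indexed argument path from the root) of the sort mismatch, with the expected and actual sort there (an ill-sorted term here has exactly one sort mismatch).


        (t) : B
        (p) : A
      (g (t) (p)) : B
    (f (g (t) (p))) : A
      (t) : B
    (f (t)) : A
  (s (f (g (t) (p))) (f (t))) : B
(f (s (f (g (t) (p))) (f (t)))) : A

well-sorted; sort = A


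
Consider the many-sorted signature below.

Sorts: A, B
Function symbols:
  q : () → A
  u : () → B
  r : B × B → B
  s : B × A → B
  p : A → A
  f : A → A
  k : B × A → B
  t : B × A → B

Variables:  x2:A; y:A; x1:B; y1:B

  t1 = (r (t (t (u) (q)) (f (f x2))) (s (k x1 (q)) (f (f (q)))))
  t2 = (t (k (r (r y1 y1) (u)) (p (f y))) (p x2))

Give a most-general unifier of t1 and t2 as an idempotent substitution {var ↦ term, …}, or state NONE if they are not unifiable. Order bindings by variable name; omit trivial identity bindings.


NONE (not unifiable)

head clash or occurs-check failure — not unifiable


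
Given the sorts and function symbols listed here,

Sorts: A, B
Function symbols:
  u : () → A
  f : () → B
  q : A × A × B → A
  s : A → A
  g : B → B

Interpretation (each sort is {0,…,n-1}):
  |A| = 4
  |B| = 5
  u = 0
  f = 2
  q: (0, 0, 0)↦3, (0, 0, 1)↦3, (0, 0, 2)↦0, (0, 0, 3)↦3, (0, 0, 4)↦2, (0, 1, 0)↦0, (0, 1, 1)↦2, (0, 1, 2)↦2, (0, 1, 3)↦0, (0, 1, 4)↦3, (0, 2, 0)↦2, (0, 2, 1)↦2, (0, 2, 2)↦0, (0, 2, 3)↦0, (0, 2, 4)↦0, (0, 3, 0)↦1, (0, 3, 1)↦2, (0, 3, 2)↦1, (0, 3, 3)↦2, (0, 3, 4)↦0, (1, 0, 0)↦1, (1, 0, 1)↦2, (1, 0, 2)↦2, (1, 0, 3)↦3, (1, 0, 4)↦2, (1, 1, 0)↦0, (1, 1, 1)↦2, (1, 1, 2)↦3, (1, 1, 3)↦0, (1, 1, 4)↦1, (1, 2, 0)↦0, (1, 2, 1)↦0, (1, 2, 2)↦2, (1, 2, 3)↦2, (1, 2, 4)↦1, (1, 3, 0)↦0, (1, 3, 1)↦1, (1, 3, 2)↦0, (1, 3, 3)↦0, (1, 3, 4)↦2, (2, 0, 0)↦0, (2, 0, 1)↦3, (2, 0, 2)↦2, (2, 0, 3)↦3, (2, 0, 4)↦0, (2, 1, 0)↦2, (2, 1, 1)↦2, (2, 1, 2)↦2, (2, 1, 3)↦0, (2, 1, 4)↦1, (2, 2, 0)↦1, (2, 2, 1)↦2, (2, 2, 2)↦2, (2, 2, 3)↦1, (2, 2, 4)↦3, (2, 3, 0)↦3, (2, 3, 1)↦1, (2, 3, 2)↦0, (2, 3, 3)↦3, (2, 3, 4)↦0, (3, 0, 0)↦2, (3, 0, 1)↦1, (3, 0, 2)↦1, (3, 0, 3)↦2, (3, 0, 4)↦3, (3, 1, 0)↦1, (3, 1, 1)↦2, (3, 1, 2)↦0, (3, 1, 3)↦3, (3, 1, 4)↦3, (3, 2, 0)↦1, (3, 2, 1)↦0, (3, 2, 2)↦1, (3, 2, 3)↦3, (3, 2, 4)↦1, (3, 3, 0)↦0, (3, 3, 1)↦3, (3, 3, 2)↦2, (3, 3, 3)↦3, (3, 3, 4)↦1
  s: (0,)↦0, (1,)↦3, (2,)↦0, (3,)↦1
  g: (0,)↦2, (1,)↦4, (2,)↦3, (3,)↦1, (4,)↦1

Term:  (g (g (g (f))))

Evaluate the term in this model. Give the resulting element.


value = 4

  f = 2
  (g (f)) = g(2,) = 3
  (g (g (f))) = g(3,) = 1
  (g (g (g (f)))) = g(1,) = 4


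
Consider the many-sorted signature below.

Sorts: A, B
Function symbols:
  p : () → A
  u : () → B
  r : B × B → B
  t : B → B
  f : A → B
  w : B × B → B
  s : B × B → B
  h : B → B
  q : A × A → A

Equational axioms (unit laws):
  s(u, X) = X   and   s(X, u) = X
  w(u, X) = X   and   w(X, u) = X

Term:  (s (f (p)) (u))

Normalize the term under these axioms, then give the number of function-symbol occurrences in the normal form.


1. (s (f (p)) (u))  →  (f (p))
normal form: (f (p))

size = 2


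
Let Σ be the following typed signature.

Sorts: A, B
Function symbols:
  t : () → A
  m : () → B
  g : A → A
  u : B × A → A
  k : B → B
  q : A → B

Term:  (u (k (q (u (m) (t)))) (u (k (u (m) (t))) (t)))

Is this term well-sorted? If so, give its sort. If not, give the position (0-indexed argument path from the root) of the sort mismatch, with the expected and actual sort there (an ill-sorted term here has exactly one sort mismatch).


        (m) : B
        (t) : A
      (u (m) (t)) : A
    (q (u (m) (t))) : B
  (k (q (u (m) (t)))) : B
        (m) : B
        (t) : A
      (u (m) (t)) : A
    (k (u (m) (t))) : ✗ arg 0 at [1, 0, 0] has sort A, expected B
    (t) : A

ill-sorted at position [1, 0, 0]: expected B, got A


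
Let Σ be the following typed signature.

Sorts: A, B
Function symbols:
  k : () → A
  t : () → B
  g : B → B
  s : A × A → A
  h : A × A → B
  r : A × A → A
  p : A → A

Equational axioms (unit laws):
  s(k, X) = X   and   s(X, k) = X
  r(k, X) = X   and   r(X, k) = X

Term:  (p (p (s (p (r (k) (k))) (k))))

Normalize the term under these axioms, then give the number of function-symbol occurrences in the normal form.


size = 4

1. (p (p (s (p (r (k) (k))) (k))))  →  (p (p (p (r (k) (k)))))
2. (p (p (p (r (k) (k)))))  →  (p (p (p (k))))
normal form: (p (p (p (k))))


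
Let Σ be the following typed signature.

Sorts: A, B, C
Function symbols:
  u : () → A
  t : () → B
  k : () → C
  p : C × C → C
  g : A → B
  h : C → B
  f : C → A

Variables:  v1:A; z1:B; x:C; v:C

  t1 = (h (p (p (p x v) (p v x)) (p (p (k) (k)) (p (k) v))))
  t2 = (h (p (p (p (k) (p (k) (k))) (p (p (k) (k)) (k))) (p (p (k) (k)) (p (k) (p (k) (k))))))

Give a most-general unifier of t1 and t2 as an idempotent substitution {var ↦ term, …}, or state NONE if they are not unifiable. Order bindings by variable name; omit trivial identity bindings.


{v ↦ (p (k) (k)), x ↦ (k)}


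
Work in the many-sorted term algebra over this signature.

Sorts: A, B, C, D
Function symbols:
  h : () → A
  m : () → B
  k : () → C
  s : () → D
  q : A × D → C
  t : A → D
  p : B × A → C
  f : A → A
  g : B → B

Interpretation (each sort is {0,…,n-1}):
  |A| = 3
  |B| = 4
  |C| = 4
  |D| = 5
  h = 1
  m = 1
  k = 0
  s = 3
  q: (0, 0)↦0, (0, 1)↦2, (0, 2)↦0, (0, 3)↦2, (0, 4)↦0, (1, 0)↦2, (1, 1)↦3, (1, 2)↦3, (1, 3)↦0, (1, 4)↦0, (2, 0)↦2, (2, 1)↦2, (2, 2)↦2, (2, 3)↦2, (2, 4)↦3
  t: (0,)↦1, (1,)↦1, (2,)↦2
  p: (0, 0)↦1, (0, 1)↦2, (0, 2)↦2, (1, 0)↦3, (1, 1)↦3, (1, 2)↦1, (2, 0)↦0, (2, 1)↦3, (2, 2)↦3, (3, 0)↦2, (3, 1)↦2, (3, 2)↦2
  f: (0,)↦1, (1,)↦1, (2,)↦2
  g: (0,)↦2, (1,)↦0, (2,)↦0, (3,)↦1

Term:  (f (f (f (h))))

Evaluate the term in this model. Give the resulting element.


  h = 1
  (f (h)) = f(1,) = 1
  (f (f (h))) = f(1,) = 1
  (f (f (f (h)))) = f(1,) = 1

value = 1


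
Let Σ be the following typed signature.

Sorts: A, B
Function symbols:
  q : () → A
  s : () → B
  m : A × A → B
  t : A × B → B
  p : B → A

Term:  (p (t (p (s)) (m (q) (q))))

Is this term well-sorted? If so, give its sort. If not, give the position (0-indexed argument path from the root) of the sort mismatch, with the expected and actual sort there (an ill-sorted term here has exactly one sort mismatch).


      (s) : B
    (p (s)) : A
      (q) : A
      (q) : A
    (m (q) (q)) : B
  (t (p (s)) (m (q) (q))) : B
(p (t (p (s)) (m (q) (q)))) : A

well-sorted; sort = A


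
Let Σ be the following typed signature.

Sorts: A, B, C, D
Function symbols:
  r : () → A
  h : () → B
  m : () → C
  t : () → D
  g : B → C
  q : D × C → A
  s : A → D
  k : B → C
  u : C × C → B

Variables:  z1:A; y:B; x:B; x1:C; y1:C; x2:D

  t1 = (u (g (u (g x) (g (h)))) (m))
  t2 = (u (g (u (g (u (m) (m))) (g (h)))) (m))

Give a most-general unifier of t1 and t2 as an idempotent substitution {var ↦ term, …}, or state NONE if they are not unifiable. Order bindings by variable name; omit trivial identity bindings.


{x ↦ (u (m) (m))}


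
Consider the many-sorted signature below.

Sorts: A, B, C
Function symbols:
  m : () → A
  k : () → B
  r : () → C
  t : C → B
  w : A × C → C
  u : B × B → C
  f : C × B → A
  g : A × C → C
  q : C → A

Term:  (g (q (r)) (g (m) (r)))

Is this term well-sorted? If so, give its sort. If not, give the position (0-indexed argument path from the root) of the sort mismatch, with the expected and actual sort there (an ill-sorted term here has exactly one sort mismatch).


    (r) : C
  (q (r)) : A
    (m) : A
    (r) : C
  (g (m) (r)) : C
(g (q (r)) (g (m) (r))) : C

well-sorted; sort = C


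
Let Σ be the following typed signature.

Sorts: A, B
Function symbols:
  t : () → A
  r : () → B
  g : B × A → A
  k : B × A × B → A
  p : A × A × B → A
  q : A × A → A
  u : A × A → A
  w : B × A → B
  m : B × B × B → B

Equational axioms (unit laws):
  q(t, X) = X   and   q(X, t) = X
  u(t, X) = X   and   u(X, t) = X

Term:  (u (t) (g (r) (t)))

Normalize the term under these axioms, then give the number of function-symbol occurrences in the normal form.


1. (u (t) (g (r) (t)))  →  (g (r) (t))
normal form: (g (r) (t))

size = 3


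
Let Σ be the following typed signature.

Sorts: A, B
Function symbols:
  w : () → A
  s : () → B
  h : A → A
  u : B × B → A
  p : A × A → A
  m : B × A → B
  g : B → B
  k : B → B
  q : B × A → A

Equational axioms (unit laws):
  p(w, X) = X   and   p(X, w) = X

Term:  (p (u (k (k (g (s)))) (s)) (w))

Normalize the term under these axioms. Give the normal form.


normal form = (u (k (k (g (s)))) (s))

1. (p (u (k (k (g (s)))) (s)) (w))  →  (u (k (k (g (s)))) (s))


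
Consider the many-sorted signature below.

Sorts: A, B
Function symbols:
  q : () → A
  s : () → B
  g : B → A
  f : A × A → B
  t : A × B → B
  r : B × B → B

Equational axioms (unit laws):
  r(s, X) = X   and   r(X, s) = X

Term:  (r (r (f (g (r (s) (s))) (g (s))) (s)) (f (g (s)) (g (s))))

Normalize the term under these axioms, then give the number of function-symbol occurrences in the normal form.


size = 11

1. (r (r (f (g (r (s) (s))) (g (s))) (s)) (f (g (s)) (g (s))))  →  (r (f (g (r (s) (s))) (g (s))) (f (g (s)) (g (s))))
2. (r (f (g (r (s) (s))) (g (s))) (f (g (s)) (g (s))))  →  (r (f (g (s)) (g (s))) (f (g (s)) (g (s))))
normal form: (r (f (g (s)) (g (s))) (f (g (s)) (g (s))))


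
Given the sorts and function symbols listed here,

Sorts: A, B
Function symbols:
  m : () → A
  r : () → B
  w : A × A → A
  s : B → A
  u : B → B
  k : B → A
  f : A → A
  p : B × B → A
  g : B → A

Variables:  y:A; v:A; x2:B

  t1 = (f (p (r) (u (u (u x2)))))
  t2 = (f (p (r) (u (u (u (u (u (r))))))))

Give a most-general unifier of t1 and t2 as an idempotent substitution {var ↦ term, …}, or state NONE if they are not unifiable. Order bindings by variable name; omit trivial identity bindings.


{x2 ↦ (u (u (r)))}


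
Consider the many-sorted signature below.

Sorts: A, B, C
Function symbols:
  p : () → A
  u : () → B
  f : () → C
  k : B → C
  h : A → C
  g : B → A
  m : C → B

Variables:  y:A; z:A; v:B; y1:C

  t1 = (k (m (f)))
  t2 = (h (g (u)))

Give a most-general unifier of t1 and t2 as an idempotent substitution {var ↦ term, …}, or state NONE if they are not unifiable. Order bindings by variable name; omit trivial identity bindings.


NONE (not unifiable)

head clash or occurs-check failure — not unifiable


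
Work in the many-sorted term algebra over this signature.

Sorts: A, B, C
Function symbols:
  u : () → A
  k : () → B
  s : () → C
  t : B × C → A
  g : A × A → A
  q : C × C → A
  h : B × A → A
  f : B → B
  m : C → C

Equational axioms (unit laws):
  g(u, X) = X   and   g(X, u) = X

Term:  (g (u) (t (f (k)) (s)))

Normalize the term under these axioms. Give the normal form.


1. (g (u) (t (f (k)) (s)))  →  (t (f (k)) (s))

normal form = (t (f (k)) (s))


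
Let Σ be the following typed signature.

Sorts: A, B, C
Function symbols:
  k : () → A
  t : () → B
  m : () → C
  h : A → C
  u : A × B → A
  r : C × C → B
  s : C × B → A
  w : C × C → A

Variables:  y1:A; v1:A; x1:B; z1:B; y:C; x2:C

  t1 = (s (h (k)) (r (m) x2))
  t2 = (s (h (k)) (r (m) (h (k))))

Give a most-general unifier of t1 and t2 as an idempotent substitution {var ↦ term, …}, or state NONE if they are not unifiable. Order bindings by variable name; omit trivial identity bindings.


{x2 ↦ (h (k))}


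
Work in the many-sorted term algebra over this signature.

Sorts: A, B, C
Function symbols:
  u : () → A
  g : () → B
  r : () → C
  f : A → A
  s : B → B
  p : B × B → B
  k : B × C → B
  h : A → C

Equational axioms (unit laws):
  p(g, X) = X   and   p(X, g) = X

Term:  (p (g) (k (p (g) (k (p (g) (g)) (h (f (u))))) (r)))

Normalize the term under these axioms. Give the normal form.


normal form = (k (k (g) (h (f (u)))) (r))

1. (p (g) (k (p (g) (k (p (g) (g)) (h (f (u))))) (r)))  →  (k (p (g) (k (p (g) (g)) (h (f (u))))) (r))
2. (k (p (g) (k (p (g) (g)) (h (f (u))))) (r))  →  (k (k (p (g) (g)) (h (f (u)))) (r))
3. (k (k (p (g) (g)) (h (f (u)))) (r))  →  (k (k (g) (h (f (u)))) (r))


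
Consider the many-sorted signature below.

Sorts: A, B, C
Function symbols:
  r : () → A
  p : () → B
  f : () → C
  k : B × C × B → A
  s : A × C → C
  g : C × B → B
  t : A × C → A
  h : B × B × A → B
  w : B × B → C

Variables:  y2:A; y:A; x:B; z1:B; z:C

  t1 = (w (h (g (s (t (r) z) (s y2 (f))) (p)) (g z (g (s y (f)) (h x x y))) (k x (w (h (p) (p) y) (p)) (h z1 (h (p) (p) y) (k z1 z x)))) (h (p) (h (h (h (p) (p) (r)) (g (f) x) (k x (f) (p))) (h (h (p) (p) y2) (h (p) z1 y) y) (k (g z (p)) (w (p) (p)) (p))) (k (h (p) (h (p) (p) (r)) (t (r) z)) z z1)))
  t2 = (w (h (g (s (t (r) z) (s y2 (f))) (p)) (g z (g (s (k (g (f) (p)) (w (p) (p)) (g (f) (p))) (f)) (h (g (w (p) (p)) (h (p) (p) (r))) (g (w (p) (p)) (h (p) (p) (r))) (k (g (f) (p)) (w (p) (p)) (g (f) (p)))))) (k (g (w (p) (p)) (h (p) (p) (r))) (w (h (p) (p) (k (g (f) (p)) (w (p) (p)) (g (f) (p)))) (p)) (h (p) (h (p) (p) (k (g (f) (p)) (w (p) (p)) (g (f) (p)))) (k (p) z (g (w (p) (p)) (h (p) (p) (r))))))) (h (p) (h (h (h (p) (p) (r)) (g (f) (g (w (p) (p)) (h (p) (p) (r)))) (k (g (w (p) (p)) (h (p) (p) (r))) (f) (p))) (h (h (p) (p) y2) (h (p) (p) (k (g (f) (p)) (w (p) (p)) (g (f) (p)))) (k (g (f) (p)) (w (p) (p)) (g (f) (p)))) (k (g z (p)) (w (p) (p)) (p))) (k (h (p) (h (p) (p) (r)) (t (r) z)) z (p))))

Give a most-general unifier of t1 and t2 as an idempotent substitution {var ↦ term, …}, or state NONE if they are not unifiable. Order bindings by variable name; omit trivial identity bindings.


{x ↦ (g (w (p) (p)) (h (p) (p) (r))), y ↦ (k (g (f) (p)) (w (p) (p)) (g (f) (p))), z1 ↦ (p)}


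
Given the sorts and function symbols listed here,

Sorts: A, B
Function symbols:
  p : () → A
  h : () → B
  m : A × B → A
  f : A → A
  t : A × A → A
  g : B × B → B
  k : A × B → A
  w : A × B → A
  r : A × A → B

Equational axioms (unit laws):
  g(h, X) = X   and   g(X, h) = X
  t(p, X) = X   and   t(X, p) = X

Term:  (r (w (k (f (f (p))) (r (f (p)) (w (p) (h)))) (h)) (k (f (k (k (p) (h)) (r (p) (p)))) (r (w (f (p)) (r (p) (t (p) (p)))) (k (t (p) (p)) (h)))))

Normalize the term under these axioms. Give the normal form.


normal form = (r (w (k (f (f (p))) (r (f (p)) (w (p) (h)))) (h)) (k (f (k (k (p) (h)) (r (p) (p)))) (r (w (f (p)) (r (p) (p))) (k (p) (h)))))

1. (r (w (k (f (f (p))) (r (f (p)) (w (p) (h)))) (h)) (k (f (k (k (p) (h)) (r (p) (p)))) (r (w (f (p)) (r (p) (t (p) (p)))) (k (t (p) (p)) (h)))))  →  (r (w (k (f (f (p))) (r (f (p)) (w (p) (h)))) (h)) (k (f (k (k (p) (h)) (r (p) (p)))) (r (w (f (p)) (r (p) (p))) (k (t (p) (p)) (h)))))
2. (r (w (k (f (f (p))) (r (f (p)) (w (p) (h)))) (h)) (k (f (k (k (p) (h)) (r (p) (p)))) (r (w (f (p)) (r (p) (p))) (k (t (p) (p)) (h)))))  →  (r (w (k (f (f (p))) (r (f (p)) (w (p) (h)))) (h)) (k (f (k (k (p) (h)) (r (p) (p)))) (r (w (f (p)) (r (p) (p))) (k (p) (h)))))


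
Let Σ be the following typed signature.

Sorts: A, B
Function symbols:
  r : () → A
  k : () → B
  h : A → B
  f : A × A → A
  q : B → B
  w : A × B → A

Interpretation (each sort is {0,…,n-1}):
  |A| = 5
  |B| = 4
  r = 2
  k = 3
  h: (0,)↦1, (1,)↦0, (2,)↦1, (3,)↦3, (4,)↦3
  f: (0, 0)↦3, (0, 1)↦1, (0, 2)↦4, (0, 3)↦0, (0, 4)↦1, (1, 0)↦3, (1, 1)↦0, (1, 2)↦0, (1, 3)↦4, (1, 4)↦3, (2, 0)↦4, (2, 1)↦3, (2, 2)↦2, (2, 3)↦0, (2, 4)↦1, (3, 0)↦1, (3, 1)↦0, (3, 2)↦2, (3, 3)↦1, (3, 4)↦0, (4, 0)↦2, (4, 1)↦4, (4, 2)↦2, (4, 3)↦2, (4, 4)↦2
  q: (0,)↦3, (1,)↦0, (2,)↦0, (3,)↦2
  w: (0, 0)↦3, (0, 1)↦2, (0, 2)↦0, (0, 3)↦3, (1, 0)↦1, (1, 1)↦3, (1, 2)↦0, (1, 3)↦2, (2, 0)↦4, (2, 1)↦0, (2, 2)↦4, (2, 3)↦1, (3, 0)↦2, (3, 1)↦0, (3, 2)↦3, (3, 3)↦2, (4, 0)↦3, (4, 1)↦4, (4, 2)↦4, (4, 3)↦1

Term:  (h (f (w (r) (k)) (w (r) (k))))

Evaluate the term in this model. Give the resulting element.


  r = 2
  k = 3
  (w (r) (k)) = w(2, 3) = 1
  r = 2
  k = 3
  (w (r) (k)) = w(2, 3) = 1
  (f (w (r) (k)) (w (r) (k))) = f(1, 1) = 0
  (h (f (w (r) (k)) (w (r) (k)))) = h(0,) = 1

value = 1


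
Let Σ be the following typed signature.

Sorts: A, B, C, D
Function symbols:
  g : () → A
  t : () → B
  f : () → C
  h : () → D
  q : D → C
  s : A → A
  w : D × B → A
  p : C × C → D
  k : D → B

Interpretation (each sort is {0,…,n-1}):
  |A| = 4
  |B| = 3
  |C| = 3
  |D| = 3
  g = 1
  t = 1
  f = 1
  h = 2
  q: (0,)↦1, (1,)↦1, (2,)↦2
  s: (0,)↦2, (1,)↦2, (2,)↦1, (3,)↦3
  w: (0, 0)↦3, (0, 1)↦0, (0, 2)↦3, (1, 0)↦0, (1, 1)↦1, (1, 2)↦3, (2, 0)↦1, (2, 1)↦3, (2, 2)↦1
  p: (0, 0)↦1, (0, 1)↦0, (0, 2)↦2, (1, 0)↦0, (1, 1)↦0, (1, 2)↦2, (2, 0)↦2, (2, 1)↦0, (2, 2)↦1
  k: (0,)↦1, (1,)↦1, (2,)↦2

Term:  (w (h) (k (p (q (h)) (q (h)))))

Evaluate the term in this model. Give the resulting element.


  h = 2
  h = 2
  (q (h)) = q(2,) = 2
  h = 2
  (q (h)) = q(2,) = 2
  (p (q (h)) (q (h))) = p(2, 2) = 1
  (k (p (q (h)) (q (h)))) = k(1,) = 1
  (w (h) (k (p (q (h)) (q (h))))) = w(2, 1) = 3

value = 3


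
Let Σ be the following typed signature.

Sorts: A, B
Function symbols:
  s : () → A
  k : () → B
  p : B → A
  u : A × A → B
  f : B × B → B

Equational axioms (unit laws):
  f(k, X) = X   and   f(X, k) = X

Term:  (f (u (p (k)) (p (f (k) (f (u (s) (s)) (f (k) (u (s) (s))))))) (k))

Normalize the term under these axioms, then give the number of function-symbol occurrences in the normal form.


1. (f (u (p (k)) (p (f (k) (f (u (s) (s)) (f (k) (u (s) (s))))))) (k))  →  (u (p (k)) (p (f (k) (f (u (s) (s)) (f (k) (u (s) (s)))))))
2. (u (p (k)) (p (f (k) (f (u (s) (s)) (f (k) (u (s) (s)))))))  →  (u (p (k)) (p (f (u (s) (s)) (f (k) (u (s) (s))))))
3. (u (p (k)) (p (f (u (s) (s)) (f (k) (u (s) (s))))))  →  (u (p (k)) (p (f (u (s) (s)) (u (s) (s)))))
normal form: (u (p (k)) (p (f (u (s) (s)) (u (s) (s)))))

size = 11


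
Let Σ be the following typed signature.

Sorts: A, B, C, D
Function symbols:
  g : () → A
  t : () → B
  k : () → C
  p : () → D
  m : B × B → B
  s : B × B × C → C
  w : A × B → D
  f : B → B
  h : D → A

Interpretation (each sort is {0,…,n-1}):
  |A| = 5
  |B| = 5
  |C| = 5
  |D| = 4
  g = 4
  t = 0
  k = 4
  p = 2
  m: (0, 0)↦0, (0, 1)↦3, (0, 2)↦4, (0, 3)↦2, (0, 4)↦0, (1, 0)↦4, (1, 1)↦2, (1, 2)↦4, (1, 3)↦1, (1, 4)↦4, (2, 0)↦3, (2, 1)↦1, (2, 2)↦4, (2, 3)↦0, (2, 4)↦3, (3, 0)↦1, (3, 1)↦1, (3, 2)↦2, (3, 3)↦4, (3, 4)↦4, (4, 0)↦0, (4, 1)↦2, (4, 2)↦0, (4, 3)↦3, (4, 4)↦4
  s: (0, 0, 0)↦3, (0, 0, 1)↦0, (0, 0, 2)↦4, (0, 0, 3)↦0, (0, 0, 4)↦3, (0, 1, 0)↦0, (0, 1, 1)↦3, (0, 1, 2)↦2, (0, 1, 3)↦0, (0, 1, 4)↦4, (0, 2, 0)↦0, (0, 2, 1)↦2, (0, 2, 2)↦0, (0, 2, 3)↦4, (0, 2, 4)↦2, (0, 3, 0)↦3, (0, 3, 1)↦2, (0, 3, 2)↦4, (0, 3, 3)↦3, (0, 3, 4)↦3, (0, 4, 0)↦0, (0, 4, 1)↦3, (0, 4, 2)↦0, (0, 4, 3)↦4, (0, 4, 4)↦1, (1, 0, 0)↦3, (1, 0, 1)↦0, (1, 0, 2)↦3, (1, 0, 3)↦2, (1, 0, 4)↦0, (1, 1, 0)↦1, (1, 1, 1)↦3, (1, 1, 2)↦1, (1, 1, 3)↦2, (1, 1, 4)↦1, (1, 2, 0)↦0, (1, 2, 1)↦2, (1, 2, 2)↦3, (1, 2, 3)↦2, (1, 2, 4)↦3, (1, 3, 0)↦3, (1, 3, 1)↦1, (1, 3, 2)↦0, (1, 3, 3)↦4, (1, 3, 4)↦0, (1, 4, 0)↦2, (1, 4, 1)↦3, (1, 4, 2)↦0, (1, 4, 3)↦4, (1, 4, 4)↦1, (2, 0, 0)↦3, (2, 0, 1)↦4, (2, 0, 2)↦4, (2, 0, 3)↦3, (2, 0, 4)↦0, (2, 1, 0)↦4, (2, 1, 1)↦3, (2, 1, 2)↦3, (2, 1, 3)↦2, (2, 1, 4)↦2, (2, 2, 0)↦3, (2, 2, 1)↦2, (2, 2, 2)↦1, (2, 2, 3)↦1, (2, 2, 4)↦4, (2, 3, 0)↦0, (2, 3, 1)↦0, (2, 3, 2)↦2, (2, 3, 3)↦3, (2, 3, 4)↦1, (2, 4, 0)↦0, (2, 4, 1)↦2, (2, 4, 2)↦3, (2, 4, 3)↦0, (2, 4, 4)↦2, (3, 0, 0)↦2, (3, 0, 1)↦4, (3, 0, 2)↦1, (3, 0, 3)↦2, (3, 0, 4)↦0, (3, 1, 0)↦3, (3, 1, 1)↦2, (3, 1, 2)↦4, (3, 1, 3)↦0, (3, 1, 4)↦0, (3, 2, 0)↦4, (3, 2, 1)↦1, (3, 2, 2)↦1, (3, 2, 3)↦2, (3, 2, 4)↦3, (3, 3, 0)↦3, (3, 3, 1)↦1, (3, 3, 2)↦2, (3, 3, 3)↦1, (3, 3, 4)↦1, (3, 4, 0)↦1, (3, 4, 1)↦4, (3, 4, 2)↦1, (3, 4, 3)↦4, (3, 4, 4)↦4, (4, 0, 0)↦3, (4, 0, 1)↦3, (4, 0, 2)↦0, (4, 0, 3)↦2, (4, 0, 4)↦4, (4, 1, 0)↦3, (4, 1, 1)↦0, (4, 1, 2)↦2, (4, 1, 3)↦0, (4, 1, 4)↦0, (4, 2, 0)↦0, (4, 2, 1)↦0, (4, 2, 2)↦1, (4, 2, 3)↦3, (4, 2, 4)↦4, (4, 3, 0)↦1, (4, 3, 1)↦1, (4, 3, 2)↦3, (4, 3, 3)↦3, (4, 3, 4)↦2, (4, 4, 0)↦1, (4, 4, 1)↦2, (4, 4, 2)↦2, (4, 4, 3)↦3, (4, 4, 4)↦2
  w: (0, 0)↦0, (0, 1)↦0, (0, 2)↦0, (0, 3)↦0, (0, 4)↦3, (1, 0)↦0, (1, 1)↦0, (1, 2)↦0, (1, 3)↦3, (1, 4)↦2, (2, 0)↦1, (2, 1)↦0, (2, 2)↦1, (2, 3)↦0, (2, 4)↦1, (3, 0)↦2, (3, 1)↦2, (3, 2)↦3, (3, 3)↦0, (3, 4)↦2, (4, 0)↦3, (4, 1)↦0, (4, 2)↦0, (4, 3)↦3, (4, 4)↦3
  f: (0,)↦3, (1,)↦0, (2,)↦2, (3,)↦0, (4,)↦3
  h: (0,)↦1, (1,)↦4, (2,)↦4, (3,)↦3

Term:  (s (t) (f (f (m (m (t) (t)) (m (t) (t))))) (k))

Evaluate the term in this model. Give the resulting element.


value = 3

  t = 0
  t = 0
  t = 0
  (m (t) (t)) = m(0, 0) = 0
  t = 0
  t = 0
  (m (t) (t)) = m(0, 0) = 0
  (m (m (t) (t)) (m (t) (t))) = m(0, 0) = 0
  (f (m (m (t) (t)) (m (t) (t)))) = f(0,) = 3
  (f (f (m (m (t) (t)) (m (t) (t))))) = f(3,) = 0
  k = 4
  (s (t) (f (f (m (m (t) (t)) (m (t) (t))))) (k)) = s(0, 0, 4) = 3


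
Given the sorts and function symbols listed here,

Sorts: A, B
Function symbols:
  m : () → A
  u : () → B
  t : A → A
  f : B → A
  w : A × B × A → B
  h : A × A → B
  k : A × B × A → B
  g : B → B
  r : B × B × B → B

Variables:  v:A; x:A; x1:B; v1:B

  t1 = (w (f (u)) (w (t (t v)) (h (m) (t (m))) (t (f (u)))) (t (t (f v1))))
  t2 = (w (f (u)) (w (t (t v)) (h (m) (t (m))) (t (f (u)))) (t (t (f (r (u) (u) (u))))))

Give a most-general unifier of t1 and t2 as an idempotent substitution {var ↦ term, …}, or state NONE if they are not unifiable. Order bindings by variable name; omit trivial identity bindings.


{v1 ↦ (r (u) (u) (u))}


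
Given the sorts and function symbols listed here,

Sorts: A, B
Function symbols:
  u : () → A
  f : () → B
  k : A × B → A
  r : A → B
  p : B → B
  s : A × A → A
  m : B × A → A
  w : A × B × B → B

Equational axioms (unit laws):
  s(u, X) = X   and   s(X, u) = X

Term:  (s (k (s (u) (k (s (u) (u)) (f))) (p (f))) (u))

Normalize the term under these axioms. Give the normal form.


normal form = (k (k (u) (f)) (p (f)))

1. (s (k (s (u) (k (s (u) (u)) (f))) (p (f))) (u))  →  (k (s (u) (k (s (u) (u)) (f))) (p (f)))
2. (k (s (u) (k (s (u) (u)) (f))) (p (f)))  →  (k (k (s (u) (u)) (f)) (p (f)))
3. (k (k (s (u) (u)) (f)) (p (f)))  →  (k (k (u) (f)) (p (f)))


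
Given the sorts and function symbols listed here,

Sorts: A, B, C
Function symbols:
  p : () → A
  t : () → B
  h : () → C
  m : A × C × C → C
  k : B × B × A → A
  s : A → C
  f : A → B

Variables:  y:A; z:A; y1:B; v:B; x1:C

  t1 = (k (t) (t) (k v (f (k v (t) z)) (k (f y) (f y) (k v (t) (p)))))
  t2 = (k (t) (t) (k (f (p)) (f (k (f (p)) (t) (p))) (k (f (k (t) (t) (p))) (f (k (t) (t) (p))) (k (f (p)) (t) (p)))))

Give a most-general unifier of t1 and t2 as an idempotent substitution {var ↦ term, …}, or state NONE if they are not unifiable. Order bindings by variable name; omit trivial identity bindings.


{v ↦ (f (p)), y ↦ (k (t) (t) (p)), z ↦ (p)}


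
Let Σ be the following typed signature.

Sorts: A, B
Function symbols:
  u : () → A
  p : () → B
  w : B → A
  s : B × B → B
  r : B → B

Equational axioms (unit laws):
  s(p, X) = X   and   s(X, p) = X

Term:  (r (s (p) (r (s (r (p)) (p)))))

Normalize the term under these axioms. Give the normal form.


1. (r (s (p) (r (s (r (p)) (p)))))  →  (r (r (s (r (p)) (p))))
2. (r (r (s (r (p)) (p))))  →  (r (r (r (p))))

normal form = (r (r (r (p))))


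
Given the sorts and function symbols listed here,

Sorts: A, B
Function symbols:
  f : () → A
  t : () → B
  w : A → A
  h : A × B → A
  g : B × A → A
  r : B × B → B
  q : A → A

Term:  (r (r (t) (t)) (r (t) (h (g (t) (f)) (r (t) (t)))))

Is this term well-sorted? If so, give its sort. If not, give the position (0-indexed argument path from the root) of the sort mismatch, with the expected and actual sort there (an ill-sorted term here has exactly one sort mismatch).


ill-sorted at position [1, 1]: expected B, got A

    (t) : B
    (t) : B
  (r (t) (t)) : B
    (t) : B
        (t) : B
        (f) : A
      (g (t) (f)) : A
        (t) : B
        (t) : B
      (r (t) (t)) : B
    (h (g (t) (f)) (r (t) (t))) : A
  (r (t) (h (g (t) (f)) (r (t) (t)))) : ✗ arg 1 at [1, 1] has sort A, expected B


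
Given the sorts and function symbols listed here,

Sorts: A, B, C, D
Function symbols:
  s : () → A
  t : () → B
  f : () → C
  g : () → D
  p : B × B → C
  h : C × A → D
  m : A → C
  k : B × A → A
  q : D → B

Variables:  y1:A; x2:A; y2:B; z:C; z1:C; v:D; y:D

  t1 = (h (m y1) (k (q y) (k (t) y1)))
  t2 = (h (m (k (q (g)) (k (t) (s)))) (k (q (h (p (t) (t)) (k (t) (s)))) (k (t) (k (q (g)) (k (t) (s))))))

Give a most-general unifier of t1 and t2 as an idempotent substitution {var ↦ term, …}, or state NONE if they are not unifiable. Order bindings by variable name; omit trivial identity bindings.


{y ↦ (h (p (t) (t)) (k (t) (s))), y1 ↦ (k (q (g)) (k (t) (s)))}


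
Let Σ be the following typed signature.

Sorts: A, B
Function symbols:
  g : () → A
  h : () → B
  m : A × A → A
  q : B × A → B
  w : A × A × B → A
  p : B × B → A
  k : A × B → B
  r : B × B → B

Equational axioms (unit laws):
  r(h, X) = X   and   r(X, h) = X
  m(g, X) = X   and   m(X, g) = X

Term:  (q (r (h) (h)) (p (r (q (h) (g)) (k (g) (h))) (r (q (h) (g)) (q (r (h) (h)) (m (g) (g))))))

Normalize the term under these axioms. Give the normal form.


1. (q (r (h) (h)) (p (r (q (h) (g)) (k (g) (h))) (r (q (h) (g)) (q (r (h) (h)) (m (g) (g))))))  →  (q (h) (p (r (q (h) (g)) (k (g) (h))) (r (q (h) (g)) (q (r (h) (h)) (m (g) (g))))))
2. (q (h) (p (r (q (h) (g)) (k (g) (h))) (r (q (h) (g)) (q (r (h) (h)) (m (g) (g))))))  →  (q (h) (p (r (q (h) (g)) (k (g) (h))) (r (q (h) (g)) (q (h) (m (g) (g))))))
3. (q (h) (p (r (q (h) (g)) (k (g) (h))) (r (q (h) (g)) (q (h) (m (g) (g))))))  →  (q (h) (p (r (q (h) (g)) (k (g) (h))) (r (q (h) (g)) (q (h) (g)))))

normal form = (q (h) (p (r (q (h) (g)) (k (g) (h))) (r (q (h) (g)) (q (h) (g)))))


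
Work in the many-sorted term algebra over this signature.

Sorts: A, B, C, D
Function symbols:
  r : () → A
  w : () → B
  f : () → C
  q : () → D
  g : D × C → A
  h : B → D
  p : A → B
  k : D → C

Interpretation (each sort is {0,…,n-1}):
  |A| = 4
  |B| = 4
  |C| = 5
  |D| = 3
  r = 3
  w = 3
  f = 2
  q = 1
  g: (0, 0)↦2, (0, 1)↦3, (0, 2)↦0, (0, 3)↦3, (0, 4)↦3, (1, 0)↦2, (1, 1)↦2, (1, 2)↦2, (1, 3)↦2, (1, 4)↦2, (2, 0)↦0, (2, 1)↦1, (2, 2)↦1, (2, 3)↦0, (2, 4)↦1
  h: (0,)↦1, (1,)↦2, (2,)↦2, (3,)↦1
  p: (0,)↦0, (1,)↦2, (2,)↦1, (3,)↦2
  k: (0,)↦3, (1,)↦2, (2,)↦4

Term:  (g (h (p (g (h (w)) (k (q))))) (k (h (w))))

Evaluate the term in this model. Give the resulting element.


  w = 3
  (h (w)) = h(3,) = 1
  q = 1
  (k (q)) = k(1,) = 2
  (g (h (w)) (k (q))) = g(1, 2) = 2
  (p (g (h (w)) (k (q)))) = p(2,) = 1
  (h (p (g (h (w)) (k (q))))) = h(1,) = 2
  w = 3
  (h (w)) = h(3,) = 1
  (k (h (w))) = k(1,) = 2
  (g (h (p (g (h (w)) (k (q))))) (k (h (w)))) = g(2, 2) = 1

value = 1


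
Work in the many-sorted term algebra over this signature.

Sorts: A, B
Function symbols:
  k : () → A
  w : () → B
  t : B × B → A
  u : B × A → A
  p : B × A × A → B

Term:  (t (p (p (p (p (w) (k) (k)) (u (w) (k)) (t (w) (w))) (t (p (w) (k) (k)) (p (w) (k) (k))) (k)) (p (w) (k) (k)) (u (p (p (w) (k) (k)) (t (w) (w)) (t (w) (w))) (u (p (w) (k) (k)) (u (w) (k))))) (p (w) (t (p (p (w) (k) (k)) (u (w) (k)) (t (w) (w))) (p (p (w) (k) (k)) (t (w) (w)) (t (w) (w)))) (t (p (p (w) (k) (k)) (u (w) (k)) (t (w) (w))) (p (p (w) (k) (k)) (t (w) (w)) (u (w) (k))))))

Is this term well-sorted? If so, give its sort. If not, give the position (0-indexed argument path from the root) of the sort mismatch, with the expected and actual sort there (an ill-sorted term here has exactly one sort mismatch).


ill-sorted at position [0, 1]: expected A, got B

          (w) : B
          (k) : A
          (k) : A
        (p (w) (k) (k)) : B
          (w) : B
          (k) : A
        (u (w) (k)) : A
          (w) : B
          (w) : B
        (t (w) (w)) : A
      (p (p (w) (k) (k)) (u (w) (k)) (t (w) (w))) : B
          (w) : B
          (k) : A
          (k) : A
        (p (w) (k) (k)) : B
          (w) : B
          (k) : A
          (k) : A
        (p (w) (k) (k)) : B
      (t (p (w) (k) (k)) (p (w) (k) (k))) : A
      (k) : A
    (p (p (p (w) (k) (k)) (u (w) (k)) (t (w) (w))) (t (p (w) (k) (k)) (p (w) (k) (k))) (k)) : B
      (w) : B
      (k) : A
      (k) : A
    (p (w) (k) (k)) : B
          (w) : B
          (k) : A
          (k) : A
        (p (w) (k) (k)) : B
          (w) : B
          (w) : B
        (t (w) (w)) : A
          (w) : B
          (w) : B
        (t (w) (w)) : A
      (p (p (w) (k) (k)) (t (w) (w)) (t (w) (w))) : B
          (w) : B
          (k) : A
          (k) : A
        (p (w) (k) (k)) : B
          (w) : B
          (k) : A
        (u (w) (k)) : A
      (u (p (w) (k) (k)) (u (w) (k))) : A
    (u (p (p (w) (k) (k)) (t (w) (w)) (t (w) (w))) (u (p (w) (k) (k)) (u (w) (k)))) : A
  (p (p (p (p (w) (k) (k)) (u (w) (k)) (t (w) (w))) (t (p (w) (k) (k)) (p (w) (k) (k))) (k)) (p (w) (k) (k)) (u (p (p (w) (k) (k)) (t (w) (w)) (t (w) (w))) (u (p (w) (k) (k)) (u (w) (k))))) : ✗ arg 1 at [0, 1] has sort B, expected A
    (w) : B
          (w) : B
          (k) : A
          (k) : A
        (p (w) (k) (k)) : B
          (w) : B
          (k) : A
        (u (w) (k)) : A
          (w) : B
          (w) : B
        (t (w) (w)) : A
      (p (p (w) (k) (k)) (u (w) (k)) (t (w) (w))) : B
          (w) : B
          (k) : A
          (k) : A
        (p (w) (k) (k)) : B
          (w) : B
          (w) : B
        (t (w) (w)) : A
          (w) : B
          (w) : B
        (t (w) (w)) : A
      (p (p (w) (k) (k)) (t (w) (w)) (t (w) (w))) : B
    (t (p (p (w) (k) (k)) (u (w) (k)) (t (w) (w))) (p (p (w) (k) (k)) (t (w) (w)) (t (w) (w)))) : A
          (w) : B
          (k) : A
          (k) : A
        (p (w) (k) (k)) : B
          (w) : B
          (k) : A
        (u (w) (k)) : A
          (w) : B
          (w) : B
        (t (w) (w)) : A
      (p (p (w) (k) (k)) (u (w) (k)) (t (w) (w))) : B
          (w) : B
          (k) : A
          (k) : A
        (p (w) (k) (k)) : B
          (w) : B
          (w) : B
        (t (w) (w)) : A
          (w) : B
          (k) : A
        (u (w) (k)) : A
      (p (p (w) (k) (k)) (t (w) (w)) (u (w) (k))) : B
    (t (p (p (w) (k) (k)) (u (w) (k)) (t (w) (w))) (p (p (w) (k) (k)) (t (w) (w)) (u (w) (k)))) : A
  (p (w) (t (p (p (w) (k) (k)) (u (w) (k)) (t (w) (w))) (p (p (w) (k) (k)) (t (w) (w)) (t (w) (w)))) (t (p (p (w) (k) (k)) (u (w) (k)) (t (w) (w))) (p (p (w) (k) (k)) (t (w) (w)) (u (w) (k))))) : B
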